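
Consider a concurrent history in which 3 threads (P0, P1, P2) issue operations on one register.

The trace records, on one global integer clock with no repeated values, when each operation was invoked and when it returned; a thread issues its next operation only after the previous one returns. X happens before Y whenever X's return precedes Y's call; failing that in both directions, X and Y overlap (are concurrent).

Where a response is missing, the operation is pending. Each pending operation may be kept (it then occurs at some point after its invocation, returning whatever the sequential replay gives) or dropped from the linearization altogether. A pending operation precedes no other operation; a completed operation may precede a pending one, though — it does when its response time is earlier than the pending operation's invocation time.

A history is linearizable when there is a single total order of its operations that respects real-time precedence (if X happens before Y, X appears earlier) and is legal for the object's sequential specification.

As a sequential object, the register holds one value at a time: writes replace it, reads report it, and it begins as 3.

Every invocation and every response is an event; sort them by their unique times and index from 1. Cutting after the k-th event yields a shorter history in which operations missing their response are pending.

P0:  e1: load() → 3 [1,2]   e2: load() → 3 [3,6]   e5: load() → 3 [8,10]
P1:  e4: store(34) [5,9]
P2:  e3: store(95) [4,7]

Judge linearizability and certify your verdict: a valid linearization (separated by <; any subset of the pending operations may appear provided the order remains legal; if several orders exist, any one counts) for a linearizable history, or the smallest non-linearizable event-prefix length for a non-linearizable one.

not linearizable — minimal violating prefix: 10 events

through event 9 a valid linearization exists; event 10 (e5 responding at time 10) ends that
8 orders of the 5 completed register ops respect real time; none is legal
sample order e1, e2, e3, e4, e5 stalls at step 5 — e5 load() → 3 has no legal effect
sample order e1, e2, e3, e5, e4 stalls at step 4 — e5 load() → 3 has no legal effect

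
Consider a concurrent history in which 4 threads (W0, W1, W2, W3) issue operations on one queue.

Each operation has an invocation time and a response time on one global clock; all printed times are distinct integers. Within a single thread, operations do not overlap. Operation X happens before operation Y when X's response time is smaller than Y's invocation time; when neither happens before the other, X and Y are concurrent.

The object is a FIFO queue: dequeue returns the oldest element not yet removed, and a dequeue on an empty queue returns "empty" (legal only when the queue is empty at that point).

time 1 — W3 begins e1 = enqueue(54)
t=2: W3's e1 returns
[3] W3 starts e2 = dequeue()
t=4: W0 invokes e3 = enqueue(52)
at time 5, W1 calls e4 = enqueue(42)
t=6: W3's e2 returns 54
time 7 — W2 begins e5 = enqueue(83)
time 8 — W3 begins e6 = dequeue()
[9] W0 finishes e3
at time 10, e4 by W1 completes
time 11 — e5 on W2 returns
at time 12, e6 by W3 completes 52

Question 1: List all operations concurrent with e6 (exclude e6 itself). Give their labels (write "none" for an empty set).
overlap test against e6 [8,12]: concurrent iff the interval meets 8..12
e1 [1,2]: before
e2 [3,6]: before
e3 [4,9]: concurrent
e4 [5,10]: concurrent
e5 [7,11]: concurrent

e3, e4, e5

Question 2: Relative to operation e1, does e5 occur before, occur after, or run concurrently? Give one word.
e5 spans [7,11], e1 spans [1,2]
resp(e1)=2 < inv(e5)=7

after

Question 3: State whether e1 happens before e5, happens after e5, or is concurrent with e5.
e1 spans [1,2], e5 spans [7,11]
resp(e1)=2 < inv(e5)=7

before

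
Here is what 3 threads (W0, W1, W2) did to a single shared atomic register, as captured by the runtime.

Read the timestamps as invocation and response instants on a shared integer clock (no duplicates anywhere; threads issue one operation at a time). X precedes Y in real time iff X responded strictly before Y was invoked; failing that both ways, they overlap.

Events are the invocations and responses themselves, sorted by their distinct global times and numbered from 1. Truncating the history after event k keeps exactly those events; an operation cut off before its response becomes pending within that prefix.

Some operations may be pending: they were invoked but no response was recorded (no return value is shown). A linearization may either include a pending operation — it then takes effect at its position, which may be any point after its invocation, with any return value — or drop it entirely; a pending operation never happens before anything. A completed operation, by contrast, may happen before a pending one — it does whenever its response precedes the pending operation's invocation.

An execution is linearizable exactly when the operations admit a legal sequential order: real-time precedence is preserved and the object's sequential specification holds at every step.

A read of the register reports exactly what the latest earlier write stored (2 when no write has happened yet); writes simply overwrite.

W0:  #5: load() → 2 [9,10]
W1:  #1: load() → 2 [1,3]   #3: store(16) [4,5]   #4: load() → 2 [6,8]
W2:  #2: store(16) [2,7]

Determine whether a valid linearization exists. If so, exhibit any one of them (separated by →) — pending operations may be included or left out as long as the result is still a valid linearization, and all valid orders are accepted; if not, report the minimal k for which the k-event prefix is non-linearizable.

not linearizable — minimal violating prefix: 8 events

already the first 8 events (up to #4's response at time 8) admit no linearization; the first 7 still do
4 orders of the 4 completed atomic register ops respect real time; none is legal
take #1, #2, #3, #4: step 4 already fails, because #4 load() → 2 cannot occur there
take #1, #3, #2, #4: step 4 already fails, because #4 load() → 2 cannot occur there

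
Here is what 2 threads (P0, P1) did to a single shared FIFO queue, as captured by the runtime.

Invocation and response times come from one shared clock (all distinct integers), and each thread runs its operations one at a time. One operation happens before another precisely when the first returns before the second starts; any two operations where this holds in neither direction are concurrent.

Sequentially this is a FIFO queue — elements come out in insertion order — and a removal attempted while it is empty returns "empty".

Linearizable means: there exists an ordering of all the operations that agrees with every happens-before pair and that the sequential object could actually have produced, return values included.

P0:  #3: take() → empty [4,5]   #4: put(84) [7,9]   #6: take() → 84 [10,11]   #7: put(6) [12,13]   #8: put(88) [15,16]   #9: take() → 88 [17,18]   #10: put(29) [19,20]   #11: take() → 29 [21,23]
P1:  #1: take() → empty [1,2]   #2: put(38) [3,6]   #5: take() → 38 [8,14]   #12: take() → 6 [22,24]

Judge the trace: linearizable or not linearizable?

through event 17 a valid linearization exists; event 18 (#9 responding at time 18) ends that
the 9 completed operations admit 8 real-time orders; each fails the FIFO queue replay
for example #1, #2, #3, #4, #5, #6, #7, #8, #9 fails at step 3: #3 take() → empty is not legal there
for example #1, #2, #3, #4, #6, #5, #7, #8, #9 fails at step 3: #3 take() → empty is not legal there

not linearizable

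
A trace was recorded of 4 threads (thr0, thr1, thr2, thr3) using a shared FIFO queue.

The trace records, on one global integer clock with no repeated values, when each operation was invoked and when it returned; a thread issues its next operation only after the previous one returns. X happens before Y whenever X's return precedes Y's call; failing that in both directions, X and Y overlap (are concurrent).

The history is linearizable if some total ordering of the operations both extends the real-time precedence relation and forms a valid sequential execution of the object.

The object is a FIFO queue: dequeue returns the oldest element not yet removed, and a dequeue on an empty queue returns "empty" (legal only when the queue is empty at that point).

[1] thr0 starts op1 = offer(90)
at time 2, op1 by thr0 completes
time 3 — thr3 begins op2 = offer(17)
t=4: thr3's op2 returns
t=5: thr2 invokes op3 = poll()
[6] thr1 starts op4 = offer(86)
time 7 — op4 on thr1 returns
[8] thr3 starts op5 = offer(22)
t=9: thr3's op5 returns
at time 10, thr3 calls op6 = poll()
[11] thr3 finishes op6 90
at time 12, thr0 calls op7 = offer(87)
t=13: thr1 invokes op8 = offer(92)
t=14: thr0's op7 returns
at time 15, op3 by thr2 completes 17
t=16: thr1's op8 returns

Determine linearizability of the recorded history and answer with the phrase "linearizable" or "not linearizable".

linearizable

witness order: op1, op2, op4, op5, op6, op3, op7, op8
1. op1 offer(90), leaving queue <90>
2. op2 offer(17), leaving queue <90,17>
3. op4 offer(86), leaving queue <90,17,86>
4. op5 offer(22), leaving queue <90,17,86,22>
5. op6 poll() → 90, leaving queue <17,86,22>
6. op3 poll() → 17, leaving queue <86,22>
7. op7 offer(87), leaving queue <86,22,87>
8. op8 offer(92), leaving queue <86,22,87,92>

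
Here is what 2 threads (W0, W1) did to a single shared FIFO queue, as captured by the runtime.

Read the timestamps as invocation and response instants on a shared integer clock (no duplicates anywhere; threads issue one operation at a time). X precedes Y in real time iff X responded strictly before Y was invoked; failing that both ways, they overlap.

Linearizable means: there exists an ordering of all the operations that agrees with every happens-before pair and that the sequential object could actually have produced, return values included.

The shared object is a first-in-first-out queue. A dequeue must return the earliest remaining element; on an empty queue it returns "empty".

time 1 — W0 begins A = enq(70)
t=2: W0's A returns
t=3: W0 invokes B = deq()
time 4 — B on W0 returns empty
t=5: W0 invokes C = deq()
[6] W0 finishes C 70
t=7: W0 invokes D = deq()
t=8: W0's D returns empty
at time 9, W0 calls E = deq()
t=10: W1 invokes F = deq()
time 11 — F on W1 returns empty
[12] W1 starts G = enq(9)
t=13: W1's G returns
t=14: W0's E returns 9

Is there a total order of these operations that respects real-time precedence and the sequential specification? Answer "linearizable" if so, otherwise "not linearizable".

already the first 4 events (up to B's response at time 4) admit no linearization; the first 3 still do
exactly one order of the 2 completed ops respects real time; the FIFO queue replay fails
for example A, B fails at step 2: B deq() → empty is not legal there

not linearizable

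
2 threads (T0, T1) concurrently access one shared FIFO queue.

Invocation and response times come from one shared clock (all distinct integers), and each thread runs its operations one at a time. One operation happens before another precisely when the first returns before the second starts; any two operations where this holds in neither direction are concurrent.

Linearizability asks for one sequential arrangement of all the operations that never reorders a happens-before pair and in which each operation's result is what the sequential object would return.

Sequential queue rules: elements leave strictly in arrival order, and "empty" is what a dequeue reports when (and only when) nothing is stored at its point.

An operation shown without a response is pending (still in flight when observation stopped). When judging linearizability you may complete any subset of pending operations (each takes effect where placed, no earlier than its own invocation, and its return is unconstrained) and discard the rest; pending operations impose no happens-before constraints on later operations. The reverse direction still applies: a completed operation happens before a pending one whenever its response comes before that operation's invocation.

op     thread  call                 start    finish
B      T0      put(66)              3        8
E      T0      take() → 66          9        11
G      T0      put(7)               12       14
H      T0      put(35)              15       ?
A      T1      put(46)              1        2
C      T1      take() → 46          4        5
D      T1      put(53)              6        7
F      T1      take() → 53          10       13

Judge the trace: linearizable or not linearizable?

linearizable

witness order: A, B, C, D, E, F, G
after step 1 (A put(46)): queue <46>
after step 2 (B put(66)): queue <46,66>
after step 3 (C take() → 46): queue <66>
after step 4 (D put(53)): queue <66,53>
after step 5 (E take() → 66): queue <53>
after step 6 (F take() → 53): queue <>
after step 7 (G put(7)): queue <7>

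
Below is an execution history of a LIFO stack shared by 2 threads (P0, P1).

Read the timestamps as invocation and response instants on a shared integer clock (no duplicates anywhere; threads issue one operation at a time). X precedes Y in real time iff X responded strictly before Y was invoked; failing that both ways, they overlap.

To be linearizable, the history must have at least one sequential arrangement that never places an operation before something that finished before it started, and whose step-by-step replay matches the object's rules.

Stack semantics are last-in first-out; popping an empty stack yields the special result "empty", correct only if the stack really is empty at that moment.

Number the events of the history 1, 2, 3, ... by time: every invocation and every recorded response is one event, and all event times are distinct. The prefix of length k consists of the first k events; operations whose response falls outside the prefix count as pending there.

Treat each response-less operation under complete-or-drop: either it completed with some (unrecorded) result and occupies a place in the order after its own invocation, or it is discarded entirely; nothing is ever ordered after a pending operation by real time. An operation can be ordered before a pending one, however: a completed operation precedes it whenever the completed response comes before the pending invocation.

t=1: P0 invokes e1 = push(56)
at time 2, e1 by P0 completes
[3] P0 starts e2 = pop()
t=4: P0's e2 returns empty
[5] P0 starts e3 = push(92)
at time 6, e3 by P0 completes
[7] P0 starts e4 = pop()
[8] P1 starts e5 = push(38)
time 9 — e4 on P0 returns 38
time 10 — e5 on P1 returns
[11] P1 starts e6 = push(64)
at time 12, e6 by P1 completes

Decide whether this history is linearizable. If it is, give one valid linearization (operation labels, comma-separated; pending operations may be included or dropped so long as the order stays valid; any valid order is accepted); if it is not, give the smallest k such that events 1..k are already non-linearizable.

already the first 4 events (up to e2's response at time 4) admit no linearization; the first 3 still do
the sole real-time-consistent order of 2 completed operations fails the LIFO stack replay
take e1, e2: step 2 already fails, because e2 pop() → empty cannot occur there

not linearizable — minimal violating prefix: 4 events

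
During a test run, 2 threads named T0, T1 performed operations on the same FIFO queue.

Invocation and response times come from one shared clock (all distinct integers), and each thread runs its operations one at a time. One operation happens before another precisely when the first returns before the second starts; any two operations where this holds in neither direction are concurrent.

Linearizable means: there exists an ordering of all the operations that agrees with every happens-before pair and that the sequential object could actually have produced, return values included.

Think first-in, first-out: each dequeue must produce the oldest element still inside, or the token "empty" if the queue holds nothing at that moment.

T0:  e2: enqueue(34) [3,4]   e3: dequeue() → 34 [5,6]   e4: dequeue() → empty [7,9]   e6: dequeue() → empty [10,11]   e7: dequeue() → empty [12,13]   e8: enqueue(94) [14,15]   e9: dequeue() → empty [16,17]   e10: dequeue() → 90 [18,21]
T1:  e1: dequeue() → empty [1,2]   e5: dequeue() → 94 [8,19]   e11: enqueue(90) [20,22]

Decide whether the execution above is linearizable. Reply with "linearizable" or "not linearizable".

one valid linearization: e1, e2, e3, e4, e6, e7, e8, e5, e9, e11, e10
1. e1 dequeue() → empty, leaving queue <>
2. e2 enqueue(34), leaving queue <34>
3. e3 dequeue() → 34, leaving queue <>
4. e4 dequeue() → empty, leaving queue <>
5. e6 dequeue() → empty, leaving queue <>
6. e7 dequeue() → empty, leaving queue <>
7. e8 enqueue(94), leaving queue <94>
8. e5 dequeue() → 94, leaving queue <>
9. e9 dequeue() → empty, leaving queue <>
10. e11 enqueue(90), leaving queue <90>
11. e10 dequeue() → 90, leaving queue <>

linearizable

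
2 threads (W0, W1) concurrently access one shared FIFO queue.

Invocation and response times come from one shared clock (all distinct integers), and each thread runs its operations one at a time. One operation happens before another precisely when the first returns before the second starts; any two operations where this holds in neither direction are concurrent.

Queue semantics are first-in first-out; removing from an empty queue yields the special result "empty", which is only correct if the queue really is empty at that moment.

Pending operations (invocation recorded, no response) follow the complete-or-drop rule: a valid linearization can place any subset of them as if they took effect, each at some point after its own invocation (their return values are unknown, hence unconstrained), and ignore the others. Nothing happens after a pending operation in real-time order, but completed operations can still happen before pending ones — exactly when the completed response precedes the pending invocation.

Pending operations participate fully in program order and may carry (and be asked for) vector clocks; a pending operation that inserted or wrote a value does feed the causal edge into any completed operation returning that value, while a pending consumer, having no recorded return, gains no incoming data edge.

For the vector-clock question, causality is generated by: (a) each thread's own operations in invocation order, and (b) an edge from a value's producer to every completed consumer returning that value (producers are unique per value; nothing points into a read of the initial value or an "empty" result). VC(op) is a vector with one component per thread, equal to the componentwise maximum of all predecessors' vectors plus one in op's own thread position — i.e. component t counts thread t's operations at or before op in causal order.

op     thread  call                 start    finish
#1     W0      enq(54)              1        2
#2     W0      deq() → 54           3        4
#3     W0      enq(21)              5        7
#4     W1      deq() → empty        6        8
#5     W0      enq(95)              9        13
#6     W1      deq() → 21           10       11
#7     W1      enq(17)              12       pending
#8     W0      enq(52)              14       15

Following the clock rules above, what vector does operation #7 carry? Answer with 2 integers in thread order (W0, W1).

(3, 3)

#4, invoked 6, has no incoming edges; only W1's bump applies → (0, 1)
#1, invoked 1, has no incoming edges; only W0's bump applies → (1, 0)
#2, invoked 3, takes VC(#1)=(1, 0) under max, adds 1 for W0 → (2, 0)
#3, invoked 5, takes VC(#2)=(2, 0) under max, adds 1 for W0 → (3, 0)
#5, invoked 9, takes VC(#3)=(3, 0) under max, adds 1 for W0 → (4, 0)
#6, invoked 10, takes VC(#3)=(3, 0), VC(#4)=(0, 1) under max, adds 1 for W1 → (3, 2)
#8, invoked 14, takes VC(#5)=(4, 0) under max, adds 1 for W0 → (5, 0)
#7, invoked 12, takes VC(#6)=(3, 2) under max, adds 1 for W1 → (3, 3)
target: VC(#7) = (3, 3)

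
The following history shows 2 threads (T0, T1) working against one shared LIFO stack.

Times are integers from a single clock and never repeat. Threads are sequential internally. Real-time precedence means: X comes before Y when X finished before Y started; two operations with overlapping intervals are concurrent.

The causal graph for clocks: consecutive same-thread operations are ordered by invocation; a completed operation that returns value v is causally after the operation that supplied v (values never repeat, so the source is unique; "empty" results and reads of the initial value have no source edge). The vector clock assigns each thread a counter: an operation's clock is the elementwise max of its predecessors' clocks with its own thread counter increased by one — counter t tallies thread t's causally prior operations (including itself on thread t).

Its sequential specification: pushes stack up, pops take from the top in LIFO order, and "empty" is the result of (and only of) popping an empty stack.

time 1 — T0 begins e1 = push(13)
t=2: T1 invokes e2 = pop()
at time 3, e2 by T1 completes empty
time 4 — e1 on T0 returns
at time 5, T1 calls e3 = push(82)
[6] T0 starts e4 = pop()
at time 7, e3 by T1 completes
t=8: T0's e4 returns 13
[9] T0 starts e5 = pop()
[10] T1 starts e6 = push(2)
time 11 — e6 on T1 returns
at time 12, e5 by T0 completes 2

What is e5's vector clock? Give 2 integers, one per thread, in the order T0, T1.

invoked at 2, e2 has no predecessors; its own T1 bump gives (0, 1)
invoked at 1, e1 has no predecessors; its own T0 bump gives (1, 0)
from VC(e2)=(0, 1), e3 (invoked 5) maxes components and bumps T1 → (0, 2)
from VC(e1)=(1, 0), e4 (invoked 6) maxes components and bumps T0 → (2, 0)
from VC(e3)=(0, 2), e6 (invoked 10) maxes components and bumps T1 → (0, 3)
from VC(e4)=(2, 0), VC(e6)=(0, 3), e5 (invoked 9) maxes components and bumps T0 → (3, 3)
target: VC(e5) = (3, 3)

(3, 3)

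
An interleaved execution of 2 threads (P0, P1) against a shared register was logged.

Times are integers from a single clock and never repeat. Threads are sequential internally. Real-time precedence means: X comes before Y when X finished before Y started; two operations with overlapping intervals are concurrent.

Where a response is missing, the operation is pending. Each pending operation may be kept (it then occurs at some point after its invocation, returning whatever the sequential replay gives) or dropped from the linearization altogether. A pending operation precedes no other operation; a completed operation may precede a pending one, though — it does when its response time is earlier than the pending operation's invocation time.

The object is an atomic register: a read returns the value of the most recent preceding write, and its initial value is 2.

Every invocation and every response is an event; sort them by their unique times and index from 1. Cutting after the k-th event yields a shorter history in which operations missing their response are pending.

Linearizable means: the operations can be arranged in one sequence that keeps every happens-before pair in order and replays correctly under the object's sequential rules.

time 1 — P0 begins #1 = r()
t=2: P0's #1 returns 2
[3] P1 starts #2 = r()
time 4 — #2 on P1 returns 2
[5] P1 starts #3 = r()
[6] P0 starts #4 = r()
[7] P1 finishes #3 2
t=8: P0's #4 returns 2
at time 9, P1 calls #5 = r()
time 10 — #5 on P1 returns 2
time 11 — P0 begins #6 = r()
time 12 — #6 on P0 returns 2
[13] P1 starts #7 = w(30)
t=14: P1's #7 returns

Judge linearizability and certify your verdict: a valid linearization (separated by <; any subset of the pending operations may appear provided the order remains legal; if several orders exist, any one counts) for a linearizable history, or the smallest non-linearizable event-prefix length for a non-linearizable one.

1. #1 r() → 2, leaving value 2
2. #2 r() → 2, leaving value 2
3. #3 r() → 2, leaving value 2
4. #4 r() → 2, leaving value 2
5. #5 r() → 2, leaving value 2
6. #6 r() → 2, leaving value 2
7. #7 w(30), leaving value 30

linearizable — witness: #1 < #2 < #3 < #4 < #5 < #6 < #7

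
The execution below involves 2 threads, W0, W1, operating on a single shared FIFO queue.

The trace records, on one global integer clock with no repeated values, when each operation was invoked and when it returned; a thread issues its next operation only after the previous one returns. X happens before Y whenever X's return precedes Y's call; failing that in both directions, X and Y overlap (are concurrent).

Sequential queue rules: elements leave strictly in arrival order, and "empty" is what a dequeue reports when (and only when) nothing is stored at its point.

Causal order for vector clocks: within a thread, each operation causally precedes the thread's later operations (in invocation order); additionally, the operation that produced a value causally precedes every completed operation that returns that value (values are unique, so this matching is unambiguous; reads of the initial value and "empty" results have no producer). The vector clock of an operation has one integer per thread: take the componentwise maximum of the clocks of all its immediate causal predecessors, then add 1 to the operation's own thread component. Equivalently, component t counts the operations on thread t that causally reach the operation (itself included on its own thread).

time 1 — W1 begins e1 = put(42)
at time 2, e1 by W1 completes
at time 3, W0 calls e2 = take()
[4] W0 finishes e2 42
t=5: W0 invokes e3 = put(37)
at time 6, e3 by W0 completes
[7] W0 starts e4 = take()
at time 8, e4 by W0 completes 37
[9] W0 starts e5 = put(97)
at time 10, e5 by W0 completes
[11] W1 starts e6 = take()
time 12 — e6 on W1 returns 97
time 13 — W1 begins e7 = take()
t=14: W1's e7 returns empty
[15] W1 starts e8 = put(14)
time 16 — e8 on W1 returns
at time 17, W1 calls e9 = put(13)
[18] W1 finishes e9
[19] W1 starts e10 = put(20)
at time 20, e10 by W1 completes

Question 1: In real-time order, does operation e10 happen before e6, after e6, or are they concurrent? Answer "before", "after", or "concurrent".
Answer: after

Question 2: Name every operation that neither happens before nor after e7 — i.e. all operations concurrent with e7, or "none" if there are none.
Answer: none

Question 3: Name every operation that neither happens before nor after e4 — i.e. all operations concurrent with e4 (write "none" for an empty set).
Answer: none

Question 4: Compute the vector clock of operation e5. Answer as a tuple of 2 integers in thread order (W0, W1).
Answer: (4, 1)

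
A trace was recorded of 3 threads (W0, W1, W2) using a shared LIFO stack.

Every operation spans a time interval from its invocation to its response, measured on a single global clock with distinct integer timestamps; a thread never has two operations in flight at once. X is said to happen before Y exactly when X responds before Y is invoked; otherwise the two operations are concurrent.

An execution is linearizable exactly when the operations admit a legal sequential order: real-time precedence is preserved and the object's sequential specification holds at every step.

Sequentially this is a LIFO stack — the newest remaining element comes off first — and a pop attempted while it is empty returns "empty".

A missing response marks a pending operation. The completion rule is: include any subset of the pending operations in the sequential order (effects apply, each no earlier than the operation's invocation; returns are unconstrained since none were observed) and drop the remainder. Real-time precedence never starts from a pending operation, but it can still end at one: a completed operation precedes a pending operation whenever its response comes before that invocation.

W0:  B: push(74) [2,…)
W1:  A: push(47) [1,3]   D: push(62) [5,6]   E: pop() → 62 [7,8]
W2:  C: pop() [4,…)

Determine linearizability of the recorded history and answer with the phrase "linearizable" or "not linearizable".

linearizable

witness order: A, B, C, D, E
step 1: A push(47) — stack <47>
step 2: B push(74) (pending, included) — stack <47,74>
step 3: C pop() (pending, included) — stack <47>
step 4: D push(62) — stack <47,62>
step 5: E pop() → 62 — stack <47>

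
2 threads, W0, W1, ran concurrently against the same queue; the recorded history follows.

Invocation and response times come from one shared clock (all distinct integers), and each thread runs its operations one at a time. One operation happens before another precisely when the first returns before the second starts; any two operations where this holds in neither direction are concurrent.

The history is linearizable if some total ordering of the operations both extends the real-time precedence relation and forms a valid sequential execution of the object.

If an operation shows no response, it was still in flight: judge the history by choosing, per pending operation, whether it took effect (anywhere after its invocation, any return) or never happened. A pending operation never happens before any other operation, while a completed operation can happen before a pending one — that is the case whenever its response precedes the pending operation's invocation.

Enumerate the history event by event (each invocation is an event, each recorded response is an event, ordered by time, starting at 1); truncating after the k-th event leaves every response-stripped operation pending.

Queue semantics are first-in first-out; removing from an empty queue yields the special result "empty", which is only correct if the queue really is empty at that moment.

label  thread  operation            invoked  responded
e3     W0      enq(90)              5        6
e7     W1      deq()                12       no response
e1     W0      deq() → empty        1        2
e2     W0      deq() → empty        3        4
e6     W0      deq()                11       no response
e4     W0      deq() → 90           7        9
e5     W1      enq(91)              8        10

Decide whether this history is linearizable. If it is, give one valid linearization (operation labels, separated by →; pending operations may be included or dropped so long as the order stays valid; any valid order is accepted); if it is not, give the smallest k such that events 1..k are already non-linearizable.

linearizable — witness: e1 → e2 → e3 → e4 → e5

after step 1 (e1 deq() → empty): queue <>
after step 2 (e2 deq() → empty): queue <>
after step 3 (e3 enq(90)): queue <90>
after step 4 (e4 deq() → 90): queue <>
after step 5 (e5 enq(91)): queue <91>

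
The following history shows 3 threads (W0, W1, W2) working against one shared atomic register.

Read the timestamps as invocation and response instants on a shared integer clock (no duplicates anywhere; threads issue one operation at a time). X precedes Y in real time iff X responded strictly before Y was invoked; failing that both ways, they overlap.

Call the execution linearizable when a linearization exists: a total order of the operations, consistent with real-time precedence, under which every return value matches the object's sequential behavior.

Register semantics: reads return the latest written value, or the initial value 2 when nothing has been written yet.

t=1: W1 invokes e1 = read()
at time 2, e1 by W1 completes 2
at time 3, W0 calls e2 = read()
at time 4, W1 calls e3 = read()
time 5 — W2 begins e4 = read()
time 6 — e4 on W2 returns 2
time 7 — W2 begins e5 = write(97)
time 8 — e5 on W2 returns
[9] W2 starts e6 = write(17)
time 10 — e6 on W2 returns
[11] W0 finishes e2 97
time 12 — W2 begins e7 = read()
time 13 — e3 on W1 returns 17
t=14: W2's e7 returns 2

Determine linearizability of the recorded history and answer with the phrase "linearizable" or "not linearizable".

not linearizable

the violation lands at event 14, e7's response at time 14: events 1..13 linearize, events 1..14 do not
every one of the 24 real-time-consistent orders over 7 completed atomic register ops fails the sequential spec
sample order e1, e2, e3, e4, e5, e6, e7 stalls at step 2 — e2 read() → 97 has no legal effect
sample order e1, e2, e4, e3, e5, e6, e7 stalls at step 2 — e2 read() → 97 has no legal effect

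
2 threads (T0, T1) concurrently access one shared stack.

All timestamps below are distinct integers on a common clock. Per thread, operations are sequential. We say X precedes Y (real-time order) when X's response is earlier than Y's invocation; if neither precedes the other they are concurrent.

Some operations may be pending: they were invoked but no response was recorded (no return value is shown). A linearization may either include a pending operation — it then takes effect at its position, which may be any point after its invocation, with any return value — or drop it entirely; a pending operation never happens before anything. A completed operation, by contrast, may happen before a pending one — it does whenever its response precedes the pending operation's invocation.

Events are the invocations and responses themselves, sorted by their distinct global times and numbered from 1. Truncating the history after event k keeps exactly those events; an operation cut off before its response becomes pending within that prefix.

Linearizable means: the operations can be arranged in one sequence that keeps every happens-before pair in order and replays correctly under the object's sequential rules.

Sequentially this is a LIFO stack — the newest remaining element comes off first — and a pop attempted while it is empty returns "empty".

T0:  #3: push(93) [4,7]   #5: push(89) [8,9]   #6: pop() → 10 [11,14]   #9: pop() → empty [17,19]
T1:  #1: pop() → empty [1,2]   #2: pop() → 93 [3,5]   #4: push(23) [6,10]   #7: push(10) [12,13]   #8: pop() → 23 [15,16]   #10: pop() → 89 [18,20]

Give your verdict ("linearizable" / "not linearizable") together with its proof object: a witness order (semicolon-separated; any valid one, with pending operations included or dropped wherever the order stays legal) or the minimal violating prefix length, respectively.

linearizable — witness: #1; #3; #2; #5; #4; #7; #6; #8; #10; #9

after step 1 (#1 pop() → empty): stack <>
after step 2 (#3 push(93)): stack <93>
after step 3 (#2 pop() → 93): stack <>
after step 4 (#5 push(89)): stack <89>
after step 5 (#4 push(23)): stack <89,23>
after step 6 (#7 push(10)): stack <89,23,10>
after step 7 (#6 pop() → 10): stack <89,23>
after step 8 (#8 pop() → 23): stack <89>
after step 9 (#10 pop() → 89): stack <>
after step 10 (#9 pop() → empty): stack <>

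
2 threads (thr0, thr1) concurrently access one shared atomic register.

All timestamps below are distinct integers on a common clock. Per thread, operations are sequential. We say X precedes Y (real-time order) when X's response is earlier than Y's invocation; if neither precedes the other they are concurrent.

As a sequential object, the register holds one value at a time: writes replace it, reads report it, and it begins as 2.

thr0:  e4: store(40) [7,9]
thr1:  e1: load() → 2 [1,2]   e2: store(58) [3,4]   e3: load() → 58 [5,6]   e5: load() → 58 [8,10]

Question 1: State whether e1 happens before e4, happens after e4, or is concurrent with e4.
e1 spans [1,2], e4 spans [7,9]
resp(e1)=2 < inv(e4)=7

before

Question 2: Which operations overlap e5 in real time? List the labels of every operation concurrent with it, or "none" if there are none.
e5 spans [8,10]: anything still running between times 8 and 10 counts as concurrent
e1 [1,2]: before
e2 [3,4]: before
e3 [5,6]: before
e4 [7,9]: concurrent

e4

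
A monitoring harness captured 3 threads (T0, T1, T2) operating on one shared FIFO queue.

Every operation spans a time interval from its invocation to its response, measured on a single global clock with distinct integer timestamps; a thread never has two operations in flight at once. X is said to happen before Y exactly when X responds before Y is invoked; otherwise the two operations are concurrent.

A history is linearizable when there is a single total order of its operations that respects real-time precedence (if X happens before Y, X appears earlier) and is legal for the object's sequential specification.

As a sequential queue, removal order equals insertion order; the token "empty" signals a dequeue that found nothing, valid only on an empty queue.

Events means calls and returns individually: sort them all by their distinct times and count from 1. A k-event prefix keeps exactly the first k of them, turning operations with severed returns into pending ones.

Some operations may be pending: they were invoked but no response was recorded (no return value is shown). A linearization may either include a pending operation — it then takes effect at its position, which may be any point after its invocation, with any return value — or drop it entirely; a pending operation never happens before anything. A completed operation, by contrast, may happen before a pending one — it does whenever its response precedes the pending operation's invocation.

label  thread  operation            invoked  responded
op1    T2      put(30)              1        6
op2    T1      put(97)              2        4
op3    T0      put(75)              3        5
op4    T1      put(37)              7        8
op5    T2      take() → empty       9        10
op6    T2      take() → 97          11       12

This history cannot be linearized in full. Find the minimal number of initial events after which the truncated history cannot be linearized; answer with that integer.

events 1..9 are linearizable; a witness order is op1, op2, op3, op4:
step 1: op1 put(30) — queue <30>
step 2: op2 put(97) — queue <30,97>
step 3: op3 put(75) — queue <30,97,75>
step 4: op4 put(37) — queue <30,97,75,37>
once event 10 joins (op5's response, time 10), exhaustive search finds no witness
one such order, op1, op2, op3, op4, op5, breaks at step 5 where op5 take() → empty is illegal
one such order, op1, op3, op2, op4, op5, breaks at step 5 where op5 take() → empty is illegal

10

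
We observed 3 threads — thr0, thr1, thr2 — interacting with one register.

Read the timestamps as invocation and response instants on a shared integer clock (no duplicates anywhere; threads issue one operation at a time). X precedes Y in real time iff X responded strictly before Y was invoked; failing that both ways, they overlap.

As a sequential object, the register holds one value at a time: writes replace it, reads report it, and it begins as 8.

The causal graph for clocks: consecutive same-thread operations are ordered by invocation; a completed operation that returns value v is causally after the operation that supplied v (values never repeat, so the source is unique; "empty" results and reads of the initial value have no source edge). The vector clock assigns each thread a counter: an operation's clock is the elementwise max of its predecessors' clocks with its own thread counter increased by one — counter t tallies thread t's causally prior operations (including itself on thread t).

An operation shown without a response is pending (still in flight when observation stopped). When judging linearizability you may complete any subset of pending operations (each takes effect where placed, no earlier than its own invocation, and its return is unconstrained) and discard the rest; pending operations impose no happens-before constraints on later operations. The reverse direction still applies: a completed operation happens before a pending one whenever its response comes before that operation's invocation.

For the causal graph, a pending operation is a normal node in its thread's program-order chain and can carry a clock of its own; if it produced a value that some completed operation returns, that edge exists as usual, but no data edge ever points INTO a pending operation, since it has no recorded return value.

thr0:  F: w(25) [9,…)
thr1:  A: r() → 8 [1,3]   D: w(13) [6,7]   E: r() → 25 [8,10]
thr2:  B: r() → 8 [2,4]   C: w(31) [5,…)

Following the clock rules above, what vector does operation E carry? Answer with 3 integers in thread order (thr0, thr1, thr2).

(1, 3, 0)

no predecessors for B (invoked 2): thr2 increments from zero → (0, 0, 1)
no predecessors for A (invoked 1): thr1 increments from zero → (0, 1, 0)
no predecessors for F (invoked 9): thr0 increments from zero → (1, 0, 0)
merge at C (invoked 5): VC(B)=(0, 0, 1), own-thread bump on thr2 → (0, 0, 2)
merge at D (invoked 6): VC(A)=(0, 1, 0), own-thread bump on thr1 → (0, 2, 0)
merge at E (invoked 8): VC(D)=(0, 2, 0), VC(F)=(1, 0, 0), own-thread bump on thr1 → (1, 3, 0)
target: VC(E) = (1, 3, 0)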